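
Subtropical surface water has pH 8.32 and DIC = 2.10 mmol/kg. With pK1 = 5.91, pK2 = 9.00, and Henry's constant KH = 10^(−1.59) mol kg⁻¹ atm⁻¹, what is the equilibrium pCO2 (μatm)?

α₀ = 1 / (1 + K1/[H⁺] + K1K2/[H⁺]²) = 1 / (1 + 10^+2.41 + 10^+1.73)
   = 1 / (1 + 257.04 + 53.703) = 1/311.74 = 0.003208
[CO2*] = α₀ × DIC = 0.003208 × 2.10 = 0.006736 mmol/kg = 6.736 μmol/kg
pCO2 = [CO2*]/KH = 6.736×10^-6 / 2.570×10^-2 = 262 μatm

pCO2 = 262 μatm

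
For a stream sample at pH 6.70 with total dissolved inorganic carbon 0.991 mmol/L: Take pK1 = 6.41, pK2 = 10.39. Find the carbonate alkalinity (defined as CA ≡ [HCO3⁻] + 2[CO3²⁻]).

CA = [HCO3⁻] + 2[CO3²⁻] = (α₁ + 2α₂)·DIC
At pH 6.70: [H⁺]/K1 = 10^-0.29 = 0.51286, K2/[H⁺] = 10^-3.69 = 0.00020417
α₁ = 1/(1 + 0.51286 + 0.00020417) = 1/1.5131 = 0.6609; α₂ = α₁·K2/[H⁺] = 0.0001349
α₁ + 2α₂ = 0.6612
CA = 0.6612 × 0.991 = 0.655 mmol/L

CA = 0.655 mmol/L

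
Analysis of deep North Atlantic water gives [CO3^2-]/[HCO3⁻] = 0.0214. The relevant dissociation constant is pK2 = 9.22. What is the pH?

From K2 = [H⁺][CO3^2-]/[HCO3⁻]:  pH = pK2 + log₁₀([CO3^2-]/[HCO3⁻])
log₁₀(0.0214) = -1.670
pH = 9.22 + (-1.670) = 7.55

pH = 7.55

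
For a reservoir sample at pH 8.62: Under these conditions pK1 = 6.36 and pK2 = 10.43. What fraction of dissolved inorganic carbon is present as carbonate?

α₂ = 0.0152

α₂ = 1 / (1 + [H⁺]/K2 + [H⁺]²/(K1K2)) = 1 / (1 + 10^+1.81 + 10^-0.45)
   = 1 / (1 + 64.565 + 0.35481) = 1/65.920 = 0.01517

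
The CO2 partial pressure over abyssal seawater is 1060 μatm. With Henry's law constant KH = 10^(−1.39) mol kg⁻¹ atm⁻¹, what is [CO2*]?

[CO2*] = 43.2 μmol/kg

KH = 10^(−1.39) = 4.074×10^-2 mol kg⁻¹ atm⁻¹
[CO2*] = KH · pCO2 = 4.074×10^-2 × 1060×10^-6 atm = 4.32×10^-5 mol/kg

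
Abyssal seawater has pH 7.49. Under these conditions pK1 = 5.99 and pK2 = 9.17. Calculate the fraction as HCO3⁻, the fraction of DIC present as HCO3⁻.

α₁ = 1 / (1 + [H⁺]/K1 + K2/[H⁺]) = 1 / (1 + 10^-1.50 + 10^-1.68)
   = 1 / (1 + 0.031623 + 0.020893) = 1/1.0525 = 0.9501

α₁ = 0.950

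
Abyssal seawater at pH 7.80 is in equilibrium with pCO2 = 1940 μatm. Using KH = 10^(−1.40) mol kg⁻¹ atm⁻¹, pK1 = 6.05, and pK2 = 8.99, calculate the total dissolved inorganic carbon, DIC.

DIC = 4.70 mmol/kg

[CO2*] = KH · pCO2 = 10^(−1.40) × 1940×10^-6 = 7.723×10^-5 mol/kg
α₀ = 1/(1 + K1/[H⁺] + K1K2/[H⁺]²) = 1/(1 + 10^+1.75 + 10^+0.56) = 0.01643
DIC = [CO2*]/α₀ = 7.723×10^-5 / 0.01643 = 4.70 mmol/kg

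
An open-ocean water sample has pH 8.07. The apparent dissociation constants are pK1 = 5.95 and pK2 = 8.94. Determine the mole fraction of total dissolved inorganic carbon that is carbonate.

α₂ = 1 / (1 + [H⁺]/K2 + [H⁺]²/(K1K2)) = 1 / (1 + 10^+0.87 + 10^-1.25)
   = 1 / (1 + 7.4131 + 0.056234) = 1/8.4693 = 0.1181

α₂ = 0.118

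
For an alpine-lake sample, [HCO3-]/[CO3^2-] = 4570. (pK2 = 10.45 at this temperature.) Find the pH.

From K2 = [H⁺][CO3^2-]/[HCO3-]:  pH = pK2 − log₁₀([HCO3-]/[CO3^2-])
log₁₀(4570) = +3.660
pH = 10.45 − (+3.660) = 6.79

pH = 6.79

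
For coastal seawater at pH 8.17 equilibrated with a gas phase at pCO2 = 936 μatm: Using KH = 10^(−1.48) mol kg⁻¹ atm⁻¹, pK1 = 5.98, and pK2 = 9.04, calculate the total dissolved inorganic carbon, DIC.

[CO2*] = KH · pCO2 = 10^(−1.48) × 936×10^-6 = 3.099×10^-5 mol/kg
α₀ = 1/(1 + K1/[H⁺] + K1K2/[H⁺]²) = 1/(1 + 10^+2.19 + 10^+1.32) = 0.005657
DIC = [CO2*]/α₀ = 3.099×10^-5 / 0.005657 = 5.48 mmol/kg

DIC = 5.48 mmol/kg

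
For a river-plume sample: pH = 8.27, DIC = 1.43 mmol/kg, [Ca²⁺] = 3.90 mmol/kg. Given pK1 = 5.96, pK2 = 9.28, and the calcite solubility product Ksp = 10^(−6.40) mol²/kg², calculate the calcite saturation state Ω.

Ω = 1.24

α₂ = 1 / (1 + [H⁺]/K2 + [H⁺]²/(K1K2)) = 1 / (1 + 10^+1.01 + 10^-1.30)
   = 1 / (1 + 10.233 + 0.050119) = 1/11.283 = 0.08863
[CO3²⁻] = α₂ × DIC = 0.08863 × 1.43 = 0.1267 mmol/kg
Ksp = 10^(−6.40) = 3.981×10^-7
Ω = [Ca²⁺][CO3²⁻]/Ksp = (3.90×10^-3)(1.267×10^-4) / 3.981×10^-7 = 1.24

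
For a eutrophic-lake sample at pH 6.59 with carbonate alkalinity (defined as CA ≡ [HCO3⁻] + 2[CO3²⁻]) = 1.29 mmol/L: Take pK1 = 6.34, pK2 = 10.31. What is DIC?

CA = [HCO3⁻] + 2[CO3²⁻] = (α₁ + 2α₂)·DIC
At pH 6.59: [H⁺]/K1 = 10^-0.25 = 0.56234, K2/[H⁺] = 10^-3.72 = 0.00019055
α₁ = 1/(1 + 0.56234 + 0.00019055) = 1/1.5625 = 0.6400; α₂ = α₁·K2/[H⁺] = 0.0001219
α₁ + 2α₂ = 0.6402
DIC = CA / (α₁ + 2α₂) = 1.29 / 0.6402 = 2.01 mmol/L

DIC = 2.01 mmol/L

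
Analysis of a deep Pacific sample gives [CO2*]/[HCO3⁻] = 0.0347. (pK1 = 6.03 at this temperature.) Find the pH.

pH = 7.49

From K1 = [H⁺][HCO3⁻]/[CO2*]:  pH = pK1 − log₁₀([CO2*]/[HCO3⁻])
log₁₀(0.0347) = -1.460
pH = 6.03 − (-1.460) = 7.49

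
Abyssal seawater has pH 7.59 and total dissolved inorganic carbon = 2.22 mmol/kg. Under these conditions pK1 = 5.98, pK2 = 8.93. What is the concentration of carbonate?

[CO3²⁻] = 0.0948 mmol/kg

α₂ = 1 / (1 + [H⁺]/K2 + [H⁺]²/(K1K2)) = 1 / (1 + 10^+1.34 + 10^-0.27)
   = 1 / (1 + 21.878 + 0.53703) = 1/23.415 = 0.04271
[CO3²⁻] = α₂ × DIC = 0.04271 × 2.22 = 0.0948 mmol/kg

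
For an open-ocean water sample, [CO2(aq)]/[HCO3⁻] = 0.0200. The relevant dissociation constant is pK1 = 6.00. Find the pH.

pH = 7.70

From K1 = [H⁺][HCO3⁻]/[CO2(aq)]:  pH = pK1 − log₁₀([CO2(aq)]/[HCO3⁻])
log₁₀(0.0200) = -1.699
pH = 6.00 − (-1.699) = 7.70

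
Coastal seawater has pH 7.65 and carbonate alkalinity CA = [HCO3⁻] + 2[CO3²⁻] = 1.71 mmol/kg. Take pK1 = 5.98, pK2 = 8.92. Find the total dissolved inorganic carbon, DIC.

DIC = 1.66 mmol/kg

CA = [HCO3⁻] + 2[CO3²⁻] = (α₁ + 2α₂)·DIC
At pH 7.65: [H⁺]/K1 = 10^-1.67 = 0.021380, K2/[H⁺] = 10^-1.27 = 0.053703
α₁ = 1/(1 + 0.021380 + 0.053703) = 1/1.0751 = 0.9302; α₂ = α₁·K2/[H⁺] = 0.04995
α₁ + 2α₂ = 1.0301
DIC = CA / (α₁ + 2α₂) = 1.71 / 1.0301 = 1.66 mmol/kg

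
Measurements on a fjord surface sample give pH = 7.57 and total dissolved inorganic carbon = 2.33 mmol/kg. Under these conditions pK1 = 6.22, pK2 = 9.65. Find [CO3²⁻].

α₂ = 1 / (1 + [H⁺]/K2 + [H⁺]²/(K1K2)) = 1 / (1 + 10^+2.08 + 10^+0.73)
   = 1 / (1 + 120.23 + 5.3703) = 1/126.60 = 0.007899
[CO3²⁻] = α₂ × DIC = 0.007899 × 2.33 = 0.0184 mmol/kg = 18.4 μmol/kg

[CO3²⁻] = 18.4 μmol/kg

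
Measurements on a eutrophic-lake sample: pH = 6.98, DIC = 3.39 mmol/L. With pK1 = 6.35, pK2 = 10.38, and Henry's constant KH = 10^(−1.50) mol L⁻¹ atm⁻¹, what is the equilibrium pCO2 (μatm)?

pCO2 = 2.04×10^4 μatm

α₀ = 1 / (1 + K1/[H⁺] + K1K2/[H⁺]²) = 1 / (1 + 10^+0.63 + 10^-2.77)
   = 1 / (1 + 4.2658 + 0.0016982) = 1/5.2675 = 0.1898
[CO2*] = α₀ × DIC = 0.1898 × 3.39 = 0.6436 mmol/L
pCO2 = [CO2*]/KH = 6.436×10^-4 / 3.162×10^-2 = 2.04×10^4 μatm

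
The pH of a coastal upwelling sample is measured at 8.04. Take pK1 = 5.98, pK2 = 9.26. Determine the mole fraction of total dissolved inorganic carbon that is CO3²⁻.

α₂ = 0.0564

α₂ = 1 / (1 + [H⁺]/K2 + [H⁺]²/(K1K2)) = 1 / (1 + 10^+1.22 + 10^-0.84)
   = 1 / (1 + 16.596 + 0.14454) = 1/17.740 = 0.05637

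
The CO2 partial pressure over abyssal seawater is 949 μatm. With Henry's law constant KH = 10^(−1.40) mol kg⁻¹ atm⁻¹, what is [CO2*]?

[CO2*] = 37.8 μmol/kg

KH = 10^(−1.40) = 3.981×10^-2 mol kg⁻¹ atm⁻¹
[CO2*] = KH · pCO2 = 3.981×10^-2 × 949×10^-6 atm = 3.78×10^-5 mol/kg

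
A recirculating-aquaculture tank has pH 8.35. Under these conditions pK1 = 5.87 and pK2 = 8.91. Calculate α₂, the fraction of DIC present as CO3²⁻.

α₂ = 1 / (1 + [H⁺]/K2 + [H⁺]²/(K1K2)) = 1 / (1 + 10^+0.56 + 10^-1.92)
   = 1 / (1 + 3.6308 + 0.012023) = 1/4.6428 = 0.2154

α₂ = 0.215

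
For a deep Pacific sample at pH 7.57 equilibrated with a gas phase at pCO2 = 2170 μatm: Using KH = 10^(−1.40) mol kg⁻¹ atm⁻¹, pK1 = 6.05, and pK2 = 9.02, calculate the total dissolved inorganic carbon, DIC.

DIC = 3.05 mmol/kg

[CO2*] = KH · pCO2 = 10^(−1.40) × 2170×10^-6 = 8.639×10^-5 mol/kg
α₀ = 1/(1 + K1/[H⁺] + K1K2/[H⁺]²) = 1/(1 + 10^+1.52 + 10^+0.07) = 0.02834
DIC = [CO2*]/α₀ = 8.639×10^-5 / 0.02834 = 3.05 mmol/kg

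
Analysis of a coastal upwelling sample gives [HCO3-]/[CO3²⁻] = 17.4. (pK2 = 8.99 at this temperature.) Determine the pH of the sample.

From K2 = [H⁺][CO3²⁻]/[HCO3-]:  pH = pK2 − log₁₀([HCO3-]/[CO3²⁻])
log₁₀(17.4) = +1.241
pH = 8.99 − (+1.241) = 7.75

pH = 7.75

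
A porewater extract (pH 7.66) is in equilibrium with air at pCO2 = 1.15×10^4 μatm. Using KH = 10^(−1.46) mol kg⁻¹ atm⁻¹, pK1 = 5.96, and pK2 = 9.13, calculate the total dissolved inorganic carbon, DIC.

DIC = 21.1 mmol/kg

[CO2*] = KH · pCO2 = 10^(−1.46) × 1.15×10^4×10^-6 = 3.987×10^-4 mol/kg
α₀ = 1/(1 + K1/[H⁺] + K1K2/[H⁺]²) = 1/(1 + 10^+1.70 + 10^+0.23) = 0.01893
DIC = [CO2*]/α₀ = 3.987×10^-4 / 0.01893 = 21.1 mmol/kg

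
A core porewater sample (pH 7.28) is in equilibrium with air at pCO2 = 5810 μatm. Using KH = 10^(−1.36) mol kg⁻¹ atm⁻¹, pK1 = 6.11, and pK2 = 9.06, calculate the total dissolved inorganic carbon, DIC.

DIC = 4.07 mmol/kg

[CO2*] = KH · pCO2 = 10^(−1.36) × 5810×10^-6 = 2.536×10^-4 mol/kg
α₀ = 1/(1 + K1/[H⁺] + K1K2/[H⁺]²) = 1/(1 + 10^+1.17 + 10^-0.61) = 0.06236
DIC = [CO2*]/α₀ = 2.536×10^-4 / 0.06236 = 4.07 mmol/kg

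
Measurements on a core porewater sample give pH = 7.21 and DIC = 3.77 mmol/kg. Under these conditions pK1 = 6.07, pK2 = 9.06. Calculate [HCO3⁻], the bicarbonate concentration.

α₁ = 1 / (1 + [H⁺]/K1 + K2/[H⁺]) = 1 / (1 + 10^-1.14 + 10^-1.85)
   = 1 / (1 + 0.072444 + 0.014125) = 1/1.0866 = 0.9203
[HCO3⁻] = α₁ × DIC = 0.9203 × 3.77 = 3.47 mmol/kg

[HCO3⁻] = 3.47 mmol/kg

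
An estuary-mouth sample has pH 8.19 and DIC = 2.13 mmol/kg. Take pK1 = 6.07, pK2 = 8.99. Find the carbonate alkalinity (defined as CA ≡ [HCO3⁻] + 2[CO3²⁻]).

CA = [HCO3⁻] + 2[CO3²⁻] = (α₁ + 2α₂)·DIC
At pH 8.19: [H⁺]/K1 = 10^-2.12 = 0.0075858, K2/[H⁺] = 10^-0.80 = 0.15849
α₁ = 1/(1 + 0.0075858 + 0.15849) = 1/1.1661 = 0.8576; α₂ = α₁·K2/[H⁺] = 0.1359
α₁ + 2α₂ = 1.1294
CA = 1.1294 × 2.13 = 2.41 mmol/kg

CA = 2.41 mmol/kg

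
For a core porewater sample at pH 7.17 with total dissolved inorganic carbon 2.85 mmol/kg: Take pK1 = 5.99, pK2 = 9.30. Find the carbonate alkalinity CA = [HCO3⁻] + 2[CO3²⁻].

CA = [HCO3⁻] + 2[CO3²⁻] = (α₁ + 2α₂)·DIC
At pH 7.17: [H⁺]/K1 = 10^-1.18 = 0.066069, K2/[H⁺] = 10^-2.13 = 0.0074131
α₁ = 1/(1 + 0.066069 + 0.0074131) = 1/1.0735 = 0.9315; α₂ = α₁·K2/[H⁺] = 0.006906
α₁ + 2α₂ = 0.9454
CA = 0.9454 × 2.85 = 2.69 mmol/kg

CA = 2.69 mmol/kg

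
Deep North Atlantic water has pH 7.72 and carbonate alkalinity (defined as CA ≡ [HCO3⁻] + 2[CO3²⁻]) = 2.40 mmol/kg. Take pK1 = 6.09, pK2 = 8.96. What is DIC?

DIC = 2.33 mmol/kg

CA = [HCO3⁻] + 2[CO3²⁻] = (α₁ + 2α₂)·DIC
At pH 7.72: [H⁺]/K1 = 10^-1.63 = 0.023442, K2/[H⁺] = 10^-1.24 = 0.057544
α₁ = 1/(1 + 0.023442 + 0.057544) = 1/1.0810 = 0.9251; α₂ = α₁·K2/[H⁺] = 0.05323
α₁ + 2α₂ = 1.0315
DIC = CA / (α₁ + 2α₂) = 2.40 / 1.0315 = 2.33 mmol/kg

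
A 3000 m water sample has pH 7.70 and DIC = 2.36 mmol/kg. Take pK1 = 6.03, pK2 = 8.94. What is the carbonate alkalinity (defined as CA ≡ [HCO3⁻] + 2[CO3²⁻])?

CA = [HCO3⁻] + 2[CO3²⁻] = (α₁ + 2α₂)·DIC
At pH 7.70: [H⁺]/K1 = 10^-1.67 = 0.021380, K2/[H⁺] = 10^-1.24 = 0.057544
α₁ = 1/(1 + 0.021380 + 0.057544) = 1/1.0789 = 0.9268; α₂ = α₁·K2/[H⁺] = 0.05333
α₁ + 2α₂ = 1.0335
CA = 1.0335 × 2.36 = 2.44 mmol/kg

CA = 2.44 mmol/kg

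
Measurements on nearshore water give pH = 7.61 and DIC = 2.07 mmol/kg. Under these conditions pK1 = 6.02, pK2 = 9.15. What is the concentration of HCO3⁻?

α₁ = 1 / (1 + [H⁺]/K1 + K2/[H⁺]) = 1 / (1 + 10^-1.59 + 10^-1.54)
   = 1 / (1 + 0.025704 + 0.028840) = 1/1.0545 = 0.9483
[HCO3⁻] = α₁ × DIC = 0.9483 × 2.07 = 1.96 mmol/kg

[HCO3⁻] = 1.96 mmol/kg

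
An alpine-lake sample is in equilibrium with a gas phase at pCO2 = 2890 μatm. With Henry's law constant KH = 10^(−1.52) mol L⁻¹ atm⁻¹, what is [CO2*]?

[CO2*] = 87.3 μmol/L

KH = 10^(−1.52) = 3.020×10^-2 mol L⁻¹ atm⁻¹
[CO2*] = KH · pCO2 = 3.020×10^-2 × 2890×10^-6 atm = 8.73×10^-5 mol/L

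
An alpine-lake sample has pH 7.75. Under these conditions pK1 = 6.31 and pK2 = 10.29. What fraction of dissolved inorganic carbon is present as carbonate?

α₂ = 0.00278

α₂ = 1 / (1 + [H⁺]/K2 + [H⁺]²/(K1K2)) = 1 / (1 + 10^+2.54 + 10^+1.10)
   = 1 / (1 + 346.74 + 12.589) = 1/360.33 = 0.002775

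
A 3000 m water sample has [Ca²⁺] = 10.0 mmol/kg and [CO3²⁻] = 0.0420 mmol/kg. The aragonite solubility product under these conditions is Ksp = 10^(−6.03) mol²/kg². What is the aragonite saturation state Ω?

Ksp = 10^(−6.03) = 9.333×10^-7
Ω = [Ca²⁺][CO3²⁻]/Ksp = (10.0×10^-3)(0.0420×10^-3) / 9.333×10^-7 = 0.450

Ω = 0.450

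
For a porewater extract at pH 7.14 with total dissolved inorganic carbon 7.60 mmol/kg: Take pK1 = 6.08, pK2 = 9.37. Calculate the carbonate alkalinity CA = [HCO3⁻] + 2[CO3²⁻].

CA = [HCO3⁻] + 2[CO3²⁻] = (α₁ + 2α₂)·DIC
At pH 7.14: [H⁺]/K1 = 10^-1.06 = 0.087096, K2/[H⁺] = 10^-2.23 = 0.0058884
α₁ = 1/(1 + 0.087096 + 0.0058884) = 1/1.0930 = 0.9149; α₂ = α₁·K2/[H⁺] = 0.005387
α₁ + 2α₂ = 0.9257
CA = 0.9257 × 7.60 = 7.04 mmol/kg

CA = 7.04 mmol/kg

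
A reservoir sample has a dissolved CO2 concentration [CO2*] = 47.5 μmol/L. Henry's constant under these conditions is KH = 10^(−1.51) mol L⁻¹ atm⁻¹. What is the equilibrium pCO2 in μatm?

pCO2 = 1540 μatm

KH = 10^(−1.51) = 3.090×10^-2 mol L⁻¹ atm⁻¹
pCO2 = [CO2*]/KH = 47.5×10^-6 / 3.090×10^-2 = 1.54×10^-3 atm = 1540 μatm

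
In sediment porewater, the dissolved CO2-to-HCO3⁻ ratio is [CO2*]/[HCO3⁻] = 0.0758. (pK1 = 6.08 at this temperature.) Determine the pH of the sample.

From K1 = [H⁺][HCO3⁻]/[CO2*]:  pH = pK1 − log₁₀([CO2*]/[HCO3⁻])
log₁₀(0.0758) = -1.120
pH = 6.08 − (-1.120) = 7.20

pH = 7.20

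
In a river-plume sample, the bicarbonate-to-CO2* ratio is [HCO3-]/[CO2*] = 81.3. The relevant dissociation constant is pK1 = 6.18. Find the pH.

pH = 8.09

From K1 = [H⁺][HCO3-]/[CO2*]:  pH = pK1 + log₁₀([HCO3-]/[CO2*])
log₁₀(81.3) = +1.910
pH = 6.18 + (+1.910) = 8.09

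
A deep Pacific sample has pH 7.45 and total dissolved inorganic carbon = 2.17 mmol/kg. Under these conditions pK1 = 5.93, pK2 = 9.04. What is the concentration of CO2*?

α₀ = 1 / (1 + K1/[H⁺] + K1K2/[H⁺]²) = 1 / (1 + 10^+1.52 + 10^-0.07)
   = 1 / (1 + 33.113 + 0.85114) = 1/34.964 = 0.02860
[CO2*] = α₀ × DIC = 0.02860 × 2.17 = 0.0621 mmol/kg

[CO2*] = 0.0621 mmol/kg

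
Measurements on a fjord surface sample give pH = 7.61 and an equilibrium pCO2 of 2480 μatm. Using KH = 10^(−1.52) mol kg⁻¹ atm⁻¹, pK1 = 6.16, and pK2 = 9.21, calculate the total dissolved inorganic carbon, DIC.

[CO2*] = KH · pCO2 = 10^(−1.52) × 2480×10^-6 = 7.489×10^-5 mol/kg
α₀ = 1/(1 + K1/[H⁺] + K1K2/[H⁺]²) = 1/(1 + 10^+1.45 + 10^-0.15) = 0.03345
DIC = [CO2*]/α₀ = 7.489×10^-5 / 0.03345 = 2.24 mmol/kg

DIC = 2.24 mmol/kg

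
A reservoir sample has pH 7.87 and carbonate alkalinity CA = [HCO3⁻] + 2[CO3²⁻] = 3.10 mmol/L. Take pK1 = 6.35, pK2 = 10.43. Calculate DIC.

CA = [HCO3⁻] + 2[CO3²⁻] = (α₁ + 2α₂)·DIC
At pH 7.87: [H⁺]/K1 = 10^-1.52 = 0.030200, K2/[H⁺] = 10^-2.56 = 0.0027542
α₁ = 1/(1 + 0.030200 + 0.0027542) = 1/1.0330 = 0.9681; α₂ = α₁·K2/[H⁺] = 0.002666
α₁ + 2α₂ = 0.9734
DIC = CA / (α₁ + 2α₂) = 3.10 / 0.9734 = 3.18 mmol/L

DIC = 3.18 mmol/L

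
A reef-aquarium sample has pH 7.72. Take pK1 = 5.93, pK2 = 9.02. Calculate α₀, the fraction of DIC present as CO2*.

α₀ = 0.0152

α₀ = 1 / (1 + K1/[H⁺] + K1K2/[H⁺]²) = 1 / (1 + 10^+1.79 + 10^+0.49)
   = 1 / (1 + 61.660 + 3.0903) = 1/65.750 = 0.01521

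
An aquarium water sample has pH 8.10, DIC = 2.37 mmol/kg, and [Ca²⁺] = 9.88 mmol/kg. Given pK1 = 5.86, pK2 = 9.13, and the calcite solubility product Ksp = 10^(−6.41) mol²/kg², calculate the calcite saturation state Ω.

α₂ = 1 / (1 + [H⁺]/K2 + [H⁺]²/(K1K2)) = 1 / (1 + 10^+1.03 + 10^-1.21)
   = 1 / (1 + 10.715 + 0.061660) = 1/11.777 = 0.08491
[CO3²⁻] = α₂ × DIC = 0.08491 × 2.37 = 0.2012 mmol/kg
Ksp = 10^(−6.41) = 3.890×10^-7
Ω = [Ca²⁺][CO3²⁻]/Ksp = (9.88×10^-3)(2.012×10^-4) / 3.890×10^-7 = 5.11

Ω = 5.11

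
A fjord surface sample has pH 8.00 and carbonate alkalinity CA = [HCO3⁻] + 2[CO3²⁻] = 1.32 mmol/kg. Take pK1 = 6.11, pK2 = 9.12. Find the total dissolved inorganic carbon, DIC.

CA = [HCO3⁻] + 2[CO3²⁻] = (α₁ + 2α₂)·DIC
At pH 8.00: [H⁺]/K1 = 10^-1.89 = 0.012882, K2/[H⁺] = 10^-1.12 = 0.075858
α₁ = 1/(1 + 0.012882 + 0.075858) = 1/1.0887 = 0.9185; α₂ = α₁·K2/[H⁺] = 0.06967
α₁ + 2α₂ = 1.0578
DIC = CA / (α₁ + 2α₂) = 1.32 / 1.0578 = 1.25 mmol/kg

DIC = 1.25 mmol/kg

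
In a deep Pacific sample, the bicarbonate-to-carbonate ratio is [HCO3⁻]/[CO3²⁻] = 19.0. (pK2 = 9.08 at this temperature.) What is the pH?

pH = 7.80

From K2 = [H⁺][CO3²⁻]/[HCO3⁻]:  pH = pK2 − log₁₀([HCO3⁻]/[CO3²⁻])
log₁₀(19.0) = +1.279
pH = 9.08 − (+1.279) = 7.80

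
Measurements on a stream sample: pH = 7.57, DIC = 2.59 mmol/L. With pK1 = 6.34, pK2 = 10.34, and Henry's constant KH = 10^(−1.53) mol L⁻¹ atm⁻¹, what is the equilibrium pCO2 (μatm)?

α₀ = 1 / (1 + K1/[H⁺] + K1K2/[H⁺]²) = 1 / (1 + 10^+1.23 + 10^-1.54)
   = 1 / (1 + 16.982 + 0.028840) = 1/18.011 = 0.05552
[CO2*] = α₀ × DIC = 0.05552 × 2.59 = 0.1438 mmol/L
pCO2 = [CO2*]/KH = 1.438×10^-4 / 2.951×10^-2 = 4870 μatm

pCO2 = 4870 μatm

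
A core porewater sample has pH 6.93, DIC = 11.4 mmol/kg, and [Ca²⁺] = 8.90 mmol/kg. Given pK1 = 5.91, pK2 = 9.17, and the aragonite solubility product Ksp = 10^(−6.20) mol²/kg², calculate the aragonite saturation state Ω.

Ω = 0.840

α₂ = 1 / (1 + [H⁺]/K2 + [H⁺]²/(K1K2)) = 1 / (1 + 10^+2.24 + 10^+1.22)
   = 1 / (1 + 173.78 + 16.596) = 1/191.38 = 0.005225
[CO3²⁻] = α₂ × DIC = 0.005225 × 11.4 = 0.05957 mmol/kg
Ksp = 10^(−6.20) = 6.310×10^-7
Ω = [Ca²⁺][CO3²⁻]/Ksp = (8.90×10^-3)(5.957×10^-5) / 6.310×10^-7 = 0.840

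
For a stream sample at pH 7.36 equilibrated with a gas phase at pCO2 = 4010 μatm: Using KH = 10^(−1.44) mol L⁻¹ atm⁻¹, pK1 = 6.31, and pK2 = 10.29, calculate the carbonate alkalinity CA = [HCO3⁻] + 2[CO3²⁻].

CA = 1.64 mmol/L

[CO2*] = KH · pCO2 = 10^(−1.44) × 4010×10^-6 = 1.456×10^-4 mol/L
α₀ = 1/(1 + K1/[H⁺] + K1K2/[H⁺]²) = 1/(1 + 10^+1.05 + 10^-1.88) = 0.08174
DIC = [CO2*]/α₀ = 1.456×10^-4 / 0.08174 = 1.781 mmol/L
CA = (α₁ + 2α₂)·DIC = (0.9172 + 2×0.001078) × 1.781 = 1.64 mmol/L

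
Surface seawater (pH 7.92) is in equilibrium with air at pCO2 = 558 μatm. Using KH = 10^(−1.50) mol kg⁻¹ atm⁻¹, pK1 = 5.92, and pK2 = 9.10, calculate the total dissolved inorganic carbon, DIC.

[CO2*] = KH · pCO2 = 10^(−1.50) × 558×10^-6 = 1.765×10^-5 mol/kg
α₀ = 1/(1 + K1/[H⁺] + K1K2/[H⁺]²) = 1/(1 + 10^+2.00 + 10^+0.82) = 0.009293
DIC = [CO2*]/α₀ = 1.765×10^-5 / 0.009293 = 1.90 mmol/kg

DIC = 1.90 mmol/kg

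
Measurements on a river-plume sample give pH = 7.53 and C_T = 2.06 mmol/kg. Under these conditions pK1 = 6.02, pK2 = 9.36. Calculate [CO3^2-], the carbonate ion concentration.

α₂ = 1 / (1 + [H⁺]/K2 + [H⁺]²/(K1K2)) = 1 / (1 + 10^+1.83 + 10^+0.32)
   = 1 / (1 + 67.608 + 2.0893) = 1/70.698 = 0.01414
[CO3²⁻] = α₂ × DIC = 0.01414 × 2.06 = 0.0291 mmol/kg

[CO3²⁻] = 0.0291 mmol/kg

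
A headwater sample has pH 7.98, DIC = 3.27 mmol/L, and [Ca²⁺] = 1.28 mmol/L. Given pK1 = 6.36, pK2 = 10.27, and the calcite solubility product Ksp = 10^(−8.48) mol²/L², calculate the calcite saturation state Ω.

Ω = 6.30

α₂ = 1 / (1 + [H⁺]/K2 + [H⁺]²/(K1K2)) = 1 / (1 + 10^+2.29 + 10^+0.67)
   = 1 / (1 + 194.98 + 4.6774) = 1/200.66 = 0.004984
[CO3²⁻] = α₂ × DIC = 0.004984 × 3.27 = 0.01630 mmol/L = 16.30 μmol/L
Ksp = 10^(−8.48) = 3.311×10^-9
Ω = [Ca²⁺][CO3²⁻]/Ksp = (1.28×10^-3)(1.630×10^-5) / 3.311×10^-9 = 6.30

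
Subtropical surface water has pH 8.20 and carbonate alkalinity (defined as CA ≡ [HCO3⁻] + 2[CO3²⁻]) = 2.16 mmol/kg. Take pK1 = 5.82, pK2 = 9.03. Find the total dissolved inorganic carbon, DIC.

DIC = 1.92 mmol/kg

CA = [HCO3⁻] + 2[CO3²⁻] = (α₁ + 2α₂)·DIC
At pH 8.20: [H⁺]/K1 = 10^-2.38 = 0.0041687, K2/[H⁺] = 10^-0.83 = 0.14791
α₁ = 1/(1 + 0.0041687 + 0.14791) = 1/1.1521 = 0.8680; α₂ = α₁·K2/[H⁺] = 0.1284
α₁ + 2α₂ = 1.1248
DIC = CA / (α₁ + 2α₂) = 2.16 / 1.1248 = 1.92 mmol/kg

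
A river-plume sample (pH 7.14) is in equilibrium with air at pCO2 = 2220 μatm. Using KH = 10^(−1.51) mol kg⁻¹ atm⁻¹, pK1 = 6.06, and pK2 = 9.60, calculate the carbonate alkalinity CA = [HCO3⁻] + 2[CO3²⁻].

CA = 0.831 mmol/kg

[CO2*] = KH · pCO2 = 10^(−1.51) × 2220×10^-6 = 6.860×10^-5 mol/kg
α₀ = 1/(1 + K1/[H⁺] + K1K2/[H⁺]²) = 1/(1 + 10^+1.08 + 10^-1.38) = 0.07654
DIC = [CO2*]/α₀ = 6.860×10^-5 / 0.07654 = 0.8963 mmol/kg
CA = (α₁ + 2α₂)·DIC = (0.9203 + 2×0.003191) × 0.8963 = 0.831 mmol/kg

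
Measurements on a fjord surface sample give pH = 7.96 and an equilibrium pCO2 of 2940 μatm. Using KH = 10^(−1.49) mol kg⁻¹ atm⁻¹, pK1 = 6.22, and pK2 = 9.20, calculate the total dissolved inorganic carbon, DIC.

[CO2*] = KH · pCO2 = 10^(−1.49) × 2940×10^-6 = 9.514×10^-5 mol/kg
α₀ = 1/(1 + K1/[H⁺] + K1K2/[H⁺]²) = 1/(1 + 10^+1.74 + 10^+0.50) = 0.01692
DIC = [CO2*]/α₀ = 9.514×10^-5 / 0.01692 = 5.62 mmol/kg

DIC = 5.62 mmol/kg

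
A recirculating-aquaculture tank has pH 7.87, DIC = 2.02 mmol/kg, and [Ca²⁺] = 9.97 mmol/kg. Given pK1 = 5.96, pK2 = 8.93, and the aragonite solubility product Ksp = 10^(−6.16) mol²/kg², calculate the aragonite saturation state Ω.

Ω = 2.31

α₂ = 1 / (1 + [H⁺]/K2 + [H⁺]²/(K1K2)) = 1 / (1 + 10^+1.06 + 10^-0.85)
   = 1 / (1 + 11.482 + 0.14125) = 1/12.623 = 0.07922
[CO3²⁻] = α₂ × DIC = 0.07922 × 2.02 = 0.1600 mmol/kg
Ksp = 10^(−6.16) = 6.918×10^-7
Ω = [Ca²⁺][CO3²⁻]/Ksp = (9.97×10^-3)(1.600×10^-4) / 6.918×10^-7 = 2.31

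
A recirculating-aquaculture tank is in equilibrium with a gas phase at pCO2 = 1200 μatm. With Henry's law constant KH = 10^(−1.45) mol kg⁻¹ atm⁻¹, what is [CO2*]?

[CO2*] = 42.6 μmol/kg

KH = 10^(−1.45) = 3.548×10^-2 mol kg⁻¹ atm⁻¹
[CO2*] = KH · pCO2 = 3.548×10^-2 × 1200×10^-6 atm = 4.26×10^-5 mol/kg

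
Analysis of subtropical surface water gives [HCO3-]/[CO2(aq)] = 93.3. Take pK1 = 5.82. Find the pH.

From K1 = [H⁺][HCO3-]/[CO2(aq)]:  pH = pK1 + log₁₀([HCO3-]/[CO2(aq)])
log₁₀(93.3) = +1.970
pH = 5.82 + (+1.970) = 7.79

pH = 7.79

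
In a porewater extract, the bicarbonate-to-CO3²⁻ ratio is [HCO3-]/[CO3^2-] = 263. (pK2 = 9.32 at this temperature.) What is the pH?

pH = 6.90

From K2 = [H⁺][CO3^2-]/[HCO3-]:  pH = pK2 − log₁₀([HCO3-]/[CO3^2-])
log₁₀(263) = +2.420
pH = 9.32 − (+2.420) = 6.90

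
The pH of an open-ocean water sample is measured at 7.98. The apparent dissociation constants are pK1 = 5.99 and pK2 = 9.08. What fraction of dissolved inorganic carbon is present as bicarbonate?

α₁ = 0.918

α₁ = 1 / (1 + [H⁺]/K1 + K2/[H⁺]) = 1 / (1 + 10^-1.99 + 10^-1.10)
   = 1 / (1 + 0.010233 + 0.079433) = 1/1.0897 = 0.9177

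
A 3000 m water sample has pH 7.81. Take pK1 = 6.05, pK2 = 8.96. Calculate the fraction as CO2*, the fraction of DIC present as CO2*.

α₀ = 0.0160

α₀ = 1 / (1 + K1/[H⁺] + K1K2/[H⁺]²) = 1 / (1 + 10^+1.76 + 10^+0.61)
   = 1 / (1 + 57.544 + 4.0738) = 1/62.618 = 0.01597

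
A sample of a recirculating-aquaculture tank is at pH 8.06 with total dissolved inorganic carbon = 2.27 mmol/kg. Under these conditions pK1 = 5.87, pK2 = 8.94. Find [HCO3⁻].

α₁ = 1 / (1 + [H⁺]/K1 + K2/[H⁺]) = 1 / (1 + 10^-2.19 + 10^-0.88)
   = 1 / (1 + 0.0064565 + 0.13183) = 1/1.1383 = 0.8785
[HCO3⁻] = α₁ × DIC = 0.8785 × 2.27 = 1.99 mmol/kg

[HCO3⁻] = 1.99 mmol/kg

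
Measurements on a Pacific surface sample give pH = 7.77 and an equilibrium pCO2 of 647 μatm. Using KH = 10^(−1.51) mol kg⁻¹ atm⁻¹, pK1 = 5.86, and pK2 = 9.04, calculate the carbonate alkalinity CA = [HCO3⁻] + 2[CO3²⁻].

CA = 1.80 mmol/kg

[CO2*] = KH · pCO2 = 10^(−1.51) × 647×10^-6 = 1.999×10^-5 mol/kg
α₀ = 1/(1 + K1/[H⁺] + K1K2/[H⁺]²) = 1/(1 + 10^+1.91 + 10^+0.64) = 0.01154
DIC = [CO2*]/α₀ = 1.999×10^-5 / 0.01154 = 1.732 mmol/kg
CA = (α₁ + 2α₂)·DIC = (0.9381 + 2×0.05038) × 1.732 = 1.80 mmol/kg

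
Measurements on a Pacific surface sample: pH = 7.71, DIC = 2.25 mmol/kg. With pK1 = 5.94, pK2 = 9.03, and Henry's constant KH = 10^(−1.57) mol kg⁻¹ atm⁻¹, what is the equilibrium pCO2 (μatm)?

pCO2 = 1330 μatm

α₀ = 1 / (1 + K1/[H⁺] + K1K2/[H⁺]²) = 1 / (1 + 10^+1.77 + 10^+0.45)
   = 1 / (1 + 58.884 + 2.8184) = 1/62.703 = 0.01595
[CO2*] = α₀ × DIC = 0.01595 × 2.25 = 0.03588 mmol/kg
pCO2 = [CO2*]/KH = 3.588×10^-5 / 2.692×10^-2 = 1330 μatm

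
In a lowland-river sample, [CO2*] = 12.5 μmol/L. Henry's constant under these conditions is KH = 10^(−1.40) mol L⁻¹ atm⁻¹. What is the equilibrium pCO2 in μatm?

KH = 10^(−1.40) = 3.981×10^-2 mol L⁻¹ atm⁻¹
pCO2 = [CO2*]/KH = 12.5×10^-6 / 3.981×10^-2 = 3.14×10^-4 atm = 314 μatm

pCO2 = 314 μatm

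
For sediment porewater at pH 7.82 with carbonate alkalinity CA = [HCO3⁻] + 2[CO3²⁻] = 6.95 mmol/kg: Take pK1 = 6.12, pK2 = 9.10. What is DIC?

DIC = 6.75 mmol/kg

CA = [HCO3⁻] + 2[CO3²⁻] = (α₁ + 2α₂)·DIC
At pH 7.82: [H⁺]/K1 = 10^-1.70 = 0.019953, K2/[H⁺] = 10^-1.28 = 0.052481
α₁ = 1/(1 + 0.019953 + 0.052481) = 1/1.0724 = 0.9325; α₂ = α₁·K2/[H⁺] = 0.04894
α₁ + 2α₂ = 1.0303
DIC = CA / (α₁ + 2α₂) = 6.95 / 1.0303 = 6.75 mmol/kg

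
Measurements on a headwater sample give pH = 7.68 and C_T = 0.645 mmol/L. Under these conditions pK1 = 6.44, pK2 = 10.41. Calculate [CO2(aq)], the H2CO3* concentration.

[CO2*] = 0.0350 mmol/L

α₀ = 1 / (1 + K1/[H⁺] + K1K2/[H⁺]²) = 1 / (1 + 10^+1.24 + 10^-1.49)
   = 1 / (1 + 17.378 + 0.032359) = 1/18.410 = 0.05432
[CO2*] = α₀ × DIC = 0.05432 × 0.645 = 0.0350 mmol/L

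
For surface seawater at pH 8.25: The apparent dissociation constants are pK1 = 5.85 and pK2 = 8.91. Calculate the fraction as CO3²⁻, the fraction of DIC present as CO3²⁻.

α₂ = 1 / (1 + [H⁺]/K2 + [H⁺]²/(K1K2)) = 1 / (1 + 10^+0.66 + 10^-1.74)
   = 1 / (1 + 4.5709 + 0.018197) = 1/5.5891 = 0.1789

α₂ = 0.179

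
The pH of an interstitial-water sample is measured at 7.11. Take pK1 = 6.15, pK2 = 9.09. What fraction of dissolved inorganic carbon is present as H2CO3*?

α₀ = 0.0979

α₀ = 1 / (1 + K1/[H⁺] + K1K2/[H⁺]²) = 1 / (1 + 10^+0.96 + 10^-1.02)
   = 1 / (1 + 9.1201 + 0.095499) = 1/10.216 = 0.09789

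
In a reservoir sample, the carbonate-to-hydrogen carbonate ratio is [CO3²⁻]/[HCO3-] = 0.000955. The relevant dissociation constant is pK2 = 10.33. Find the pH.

From K2 = [H⁺][CO3²⁻]/[HCO3-]:  pH = pK2 + log₁₀([CO3²⁻]/[HCO3-])
log₁₀(0.000955) = -3.020
pH = 10.33 + (-3.020) = 7.31

pH = 7.31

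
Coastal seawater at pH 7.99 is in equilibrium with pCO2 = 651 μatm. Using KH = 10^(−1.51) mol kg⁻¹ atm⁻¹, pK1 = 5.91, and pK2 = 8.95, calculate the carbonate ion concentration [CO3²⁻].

[CO2*] = KH · pCO2 = 10^(−1.51) × 651×10^-6 = 2.012×10^-5 mol/kg
α₀ = 1/(1 + K1/[H⁺] + K1K2/[H⁺]²) = 1/(1 + 10^+2.08 + 10^+1.12) = 0.007440
DIC = [CO2*]/α₀ = 2.012×10^-5 / 0.007440 = 2.704 mmol/kg
[CO3²⁻] = α₂·DIC; α₂ = 0.09808, so [CO3²⁻] = 0.09808 × 2.704 = 0.265 mmol/kg

[CO3²⁻] = 0.265 mmol/kg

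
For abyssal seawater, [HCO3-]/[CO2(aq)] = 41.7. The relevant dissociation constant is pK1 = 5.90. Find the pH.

From K1 = [H⁺][HCO3-]/[CO2(aq)]:  pH = pK1 + log₁₀([HCO3-]/[CO2(aq)])
log₁₀(41.7) = +1.620
pH = 5.90 + (+1.620) = 7.52

pH = 7.52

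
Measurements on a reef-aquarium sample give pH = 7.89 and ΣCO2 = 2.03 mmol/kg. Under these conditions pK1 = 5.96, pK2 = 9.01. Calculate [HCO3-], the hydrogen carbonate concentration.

α₁ = 1 / (1 + [H⁺]/K1 + K2/[H⁺]) = 1 / (1 + 10^-1.93 + 10^-1.12)
   = 1 / (1 + 0.011749 + 0.075858) = 1/1.0876 = 0.9194
[HCO3⁻] = α₁ × DIC = 0.9194 × 2.03 = 1.87 mmol/kg

[HCO3⁻] = 1.87 mmol/kg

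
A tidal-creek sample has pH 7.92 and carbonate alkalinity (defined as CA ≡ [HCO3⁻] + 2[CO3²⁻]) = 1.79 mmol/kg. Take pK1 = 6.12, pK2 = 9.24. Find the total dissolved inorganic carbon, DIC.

DIC = 1.74 mmol/kg

CA = [HCO3⁻] + 2[CO3²⁻] = (α₁ + 2α₂)·DIC
At pH 7.92: [H⁺]/K1 = 10^-1.80 = 0.015849, K2/[H⁺] = 10^-1.32 = 0.047863
α₁ = 1/(1 + 0.015849 + 0.047863) = 1/1.0637 = 0.9401; α₂ = α₁·K2/[H⁺] = 0.04500
α₁ + 2α₂ = 1.0301
DIC = CA / (α₁ + 2α₂) = 1.79 / 1.0301 = 1.74 mmol/kg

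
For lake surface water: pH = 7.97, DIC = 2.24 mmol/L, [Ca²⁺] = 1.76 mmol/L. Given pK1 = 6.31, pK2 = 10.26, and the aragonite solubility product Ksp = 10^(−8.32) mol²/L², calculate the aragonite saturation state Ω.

Ω = 4.11

α₂ = 1 / (1 + [H⁺]/K2 + [H⁺]²/(K1K2)) = 1 / (1 + 10^+2.29 + 10^+0.63)
   = 1 / (1 + 194.98 + 4.2658) = 1/200.25 = 0.004994
[CO3²⁻] = α₂ × DIC = 0.004994 × 2.24 = 0.01119 mmol/L = 11.19 μmol/L
Ksp = 10^(−8.32) = 4.786×10^-9
Ω = [Ca²⁺][CO3²⁻]/Ksp = (1.76×10^-3)(1.119×10^-5) / 4.786×10^-9 = 4.11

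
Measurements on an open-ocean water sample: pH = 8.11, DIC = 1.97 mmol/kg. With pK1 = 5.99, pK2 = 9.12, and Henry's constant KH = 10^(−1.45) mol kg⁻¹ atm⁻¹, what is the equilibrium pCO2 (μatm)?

pCO2 = 381 μatm

α₀ = 1 / (1 + K1/[H⁺] + K1K2/[H⁺]²) = 1 / (1 + 10^+2.12 + 10^+1.11)
   = 1 / (1 + 131.83 + 12.882) = 1/145.71 = 0.006863
[CO2*] = α₀ × DIC = 0.006863 × 1.97 = 0.01352 mmol/kg = 13.52 μmol/kg
pCO2 = [CO2*]/KH = 1.352×10^-5 / 3.548×10^-2 = 381 μatm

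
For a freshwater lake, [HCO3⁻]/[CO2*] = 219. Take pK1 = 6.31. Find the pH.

From K1 = [H⁺][HCO3⁻]/[CO2*]:  pH = pK1 + log₁₀([HCO3⁻]/[CO2*])
log₁₀(219) = +2.340
pH = 6.31 + (+2.340) = 8.65

pH = 8.65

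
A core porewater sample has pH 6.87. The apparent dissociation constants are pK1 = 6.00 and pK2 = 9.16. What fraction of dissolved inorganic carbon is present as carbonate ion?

α₂ = 0.00450

α₂ = 1 / (1 + [H⁺]/K2 + [H⁺]²/(K1K2)) = 1 / (1 + 10^+2.29 + 10^+1.42)
   = 1 / (1 + 194.98 + 26.303) = 1/222.29 = 0.004499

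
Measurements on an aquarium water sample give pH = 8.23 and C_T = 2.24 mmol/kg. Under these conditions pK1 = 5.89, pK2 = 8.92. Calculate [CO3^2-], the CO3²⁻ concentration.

[CO3²⁻] = 0.378 mmol/kg

α₂ = 1 / (1 + [H⁺]/K2 + [H⁺]²/(K1K2)) = 1 / (1 + 10^+0.69 + 10^-1.65)
   = 1 / (1 + 4.8978 + 0.022387) = 1/5.9202 = 0.1689
[CO3²⁻] = α₂ × DIC = 0.1689 × 2.24 = 0.378 mmol/kg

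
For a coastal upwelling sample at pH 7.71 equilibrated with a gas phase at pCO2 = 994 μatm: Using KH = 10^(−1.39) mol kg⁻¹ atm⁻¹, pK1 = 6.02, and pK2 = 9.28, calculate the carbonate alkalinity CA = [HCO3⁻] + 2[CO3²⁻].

CA = 2.09 mmol/kg

[CO2*] = KH · pCO2 = 10^(−1.39) × 994×10^-6 = 4.049×10^-5 mol/kg
α₀ = 1/(1 + K1/[H⁺] + K1K2/[H⁺]²) = 1/(1 + 10^+1.69 + 10^+0.12) = 0.01949
DIC = [CO2*]/α₀ = 4.049×10^-5 / 0.01949 = 2.077 mmol/kg
CA = (α₁ + 2α₂)·DIC = (0.9548 + 2×0.02570) × 2.077 = 2.09 mmol/kg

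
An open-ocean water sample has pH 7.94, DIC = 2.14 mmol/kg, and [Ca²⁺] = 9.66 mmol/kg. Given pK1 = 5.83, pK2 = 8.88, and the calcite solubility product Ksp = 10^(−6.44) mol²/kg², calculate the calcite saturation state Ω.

α₂ = 1 / (1 + [H⁺]/K2 + [H⁺]²/(K1K2)) = 1 / (1 + 10^+0.94 + 10^-1.17)
   = 1 / (1 + 8.7096 + 0.067608) = 1/9.7772 = 0.1023
[CO3²⁻] = α₂ × DIC = 0.1023 × 2.14 = 0.2189 mmol/kg
Ksp = 10^(−6.44) = 3.631×10^-7
Ω = [Ca²⁺][CO3²⁻]/Ksp = (9.66×10^-3)(2.189×10^-4) / 3.631×10^-7 = 5.82

Ω = 5.82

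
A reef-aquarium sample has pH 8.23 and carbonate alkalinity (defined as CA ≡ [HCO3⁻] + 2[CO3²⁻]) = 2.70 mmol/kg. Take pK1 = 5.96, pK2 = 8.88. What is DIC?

CA = [HCO3⁻] + 2[CO3²⁻] = (α₁ + 2α₂)·DIC
At pH 8.23: [H⁺]/K1 = 10^-2.27 = 0.0053703, K2/[H⁺] = 10^-0.65 = 0.22387
α₁ = 1/(1 + 0.0053703 + 0.22387) = 1/1.2292 = 0.8135; α₂ = α₁·K2/[H⁺] = 0.1821
α₁ + 2α₂ = 1.1778
DIC = CA / (α₁ + 2α₂) = 2.70 / 1.1778 = 2.29 mmol/kg

DIC = 2.29 mmol/kg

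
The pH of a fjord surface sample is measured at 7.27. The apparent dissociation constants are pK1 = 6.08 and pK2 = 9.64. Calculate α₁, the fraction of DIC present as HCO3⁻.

α₁ = 1 / (1 + [H⁺]/K1 + K2/[H⁺]) = 1 / (1 + 10^-1.19 + 10^-2.37)
   = 1 / (1 + 0.064565 + 0.0042658) = 1/1.0688 = 0.9356

α₁ = 0.936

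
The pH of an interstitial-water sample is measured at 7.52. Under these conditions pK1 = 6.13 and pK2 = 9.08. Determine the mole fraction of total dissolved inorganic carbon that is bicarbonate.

α₁ = 1 / (1 + [H⁺]/K1 + K2/[H⁺]) = 1 / (1 + 10^-1.39 + 10^-1.56)
   = 1 / (1 + 0.040738 + 0.027542) = 1/1.0683 = 0.9361

α₁ = 0.936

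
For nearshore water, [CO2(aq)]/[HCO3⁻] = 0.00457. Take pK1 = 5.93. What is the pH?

pH = 8.27

From K1 = [H⁺][HCO3⁻]/[CO2(aq)]:  pH = pK1 − log₁₀([CO2(aq)]/[HCO3⁻])
log₁₀(0.00457) = -2.340
pH = 5.93 − (-2.340) = 8.27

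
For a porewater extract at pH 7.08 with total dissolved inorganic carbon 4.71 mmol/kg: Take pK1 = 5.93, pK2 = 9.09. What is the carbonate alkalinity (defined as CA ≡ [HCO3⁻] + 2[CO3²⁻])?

CA = 4.44 mmol/kg

CA = [HCO3⁻] + 2[CO3²⁻] = (α₁ + 2α₂)·DIC
At pH 7.08: [H⁺]/K1 = 10^-1.15 = 0.070795, K2/[H⁺] = 10^-2.01 = 0.0097724
α₁ = 1/(1 + 0.070795 + 0.0097724) = 1/1.0806 = 0.9254; α₂ = α₁·K2/[H⁺] = 0.009044
α₁ + 2α₂ = 0.9435
CA = 0.9435 × 4.71 = 4.44 mmol/kg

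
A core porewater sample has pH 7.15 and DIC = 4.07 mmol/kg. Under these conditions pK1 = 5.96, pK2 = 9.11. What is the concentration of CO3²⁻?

[CO3²⁻] = 0.0415 mmol/kg

α₂ = 1 / (1 + [H⁺]/K2 + [H⁺]²/(K1K2)) = 1 / (1 + 10^+1.96 + 10^+0.77)
   = 1 / (1 + 91.201 + 5.8884) = 1/98.090 = 0.01019
[CO3²⁻] = α₂ × DIC = 0.01019 × 4.07 = 0.0415 mmol/kg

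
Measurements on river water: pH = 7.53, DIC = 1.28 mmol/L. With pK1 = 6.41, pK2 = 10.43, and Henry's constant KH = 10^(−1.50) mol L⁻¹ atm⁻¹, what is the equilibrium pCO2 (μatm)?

pCO2 = 2850 μatm

α₀ = 1 / (1 + K1/[H⁺] + K1K2/[H⁺]²) = 1 / (1 + 10^+1.12 + 10^-1.78)
   = 1 / (1 + 13.183 + 0.016596) = 1/14.199 = 0.07043
[CO2*] = α₀ × DIC = 0.07043 × 1.28 = 0.09015 mmol/L
pCO2 = [CO2*]/KH = 9.015×10^-5 / 3.162×10^-2 = 2850 μatm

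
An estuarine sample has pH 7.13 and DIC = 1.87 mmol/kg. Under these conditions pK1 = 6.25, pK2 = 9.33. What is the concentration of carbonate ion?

α₂ = 1 / (1 + [H⁺]/K2 + [H⁺]²/(K1K2)) = 1 / (1 + 10^+2.20 + 10^+1.32)
   = 1 / (1 + 158.49 + 20.893) = 1/180.38 = 0.005544
[CO3²⁻] = α₂ × DIC = 0.005544 × 1.87 = 0.0104 mmol/kg = 10.4 μmol/kg

[CO3²⁻] = 10.4 μmol/kg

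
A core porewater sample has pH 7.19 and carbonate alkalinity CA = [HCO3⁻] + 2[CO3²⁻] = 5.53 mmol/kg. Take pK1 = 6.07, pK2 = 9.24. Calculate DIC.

CA = [HCO3⁻] + 2[CO3²⁻] = (α₁ + 2α₂)·DIC
At pH 7.19: [H⁺]/K1 = 10^-1.12 = 0.075858, K2/[H⁺] = 10^-2.05 = 0.0089125
α₁ = 1/(1 + 0.075858 + 0.0089125) = 1/1.0848 = 0.9219; α₂ = α₁·K2/[H⁺] = 0.008216
α₁ + 2α₂ = 0.9383
DIC = CA / (α₁ + 2α₂) = 5.53 / 0.9383 = 5.89 mmol/kg

DIC = 5.89 mmol/kg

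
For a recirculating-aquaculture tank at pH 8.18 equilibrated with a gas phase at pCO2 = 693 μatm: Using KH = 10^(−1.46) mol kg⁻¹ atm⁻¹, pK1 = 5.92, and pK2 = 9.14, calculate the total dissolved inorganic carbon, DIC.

DIC = 4.88 mmol/kg

[CO2*] = KH · pCO2 = 10^(−1.46) × 693×10^-6 = 2.403×10^-5 mol/kg
α₀ = 1/(1 + K1/[H⁺] + K1K2/[H⁺]²) = 1/(1 + 10^+2.26 + 10^+1.30) = 0.004928
DIC = [CO2*]/α₀ = 2.403×10^-5 / 0.004928 = 4.88 mmol/kg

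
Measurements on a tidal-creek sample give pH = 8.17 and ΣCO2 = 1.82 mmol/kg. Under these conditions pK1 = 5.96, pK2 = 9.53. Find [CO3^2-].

α₂ = 1 / (1 + [H⁺]/K2 + [H⁺]²/(K1K2)) = 1 / (1 + 10^+1.36 + 10^-0.85)
   = 1 / (1 + 22.909 + 0.14125) = 1/24.050 = 0.04158
[CO3²⁻] = α₂ × DIC = 0.04158 × 1.82 = 0.0757 mmol/kg

[CO3²⁻] = 0.0757 mmol/kg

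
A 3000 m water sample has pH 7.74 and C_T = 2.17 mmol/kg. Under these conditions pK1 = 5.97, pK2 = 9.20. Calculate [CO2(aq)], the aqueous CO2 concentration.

[CO2*] = 0.0350 mmol/kg

α₀ = 1 / (1 + K1/[H⁺] + K1K2/[H⁺]²) = 1 / (1 + 10^+1.77 + 10^+0.31)
   = 1 / (1 + 58.884 + 2.0417) = 1/61.926 = 0.01615
[CO2*] = α₀ × DIC = 0.01615 × 2.17 = 0.0350 mmol/kg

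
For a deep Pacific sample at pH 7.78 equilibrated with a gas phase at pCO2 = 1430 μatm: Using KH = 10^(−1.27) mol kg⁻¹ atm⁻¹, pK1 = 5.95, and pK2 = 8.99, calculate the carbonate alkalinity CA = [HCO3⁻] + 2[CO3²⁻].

[CO2*] = KH · pCO2 = 10^(−1.27) × 1430×10^-6 = 7.680×10^-5 mol/kg
α₀ = 1/(1 + K1/[H⁺] + K1K2/[H⁺]²) = 1/(1 + 10^+1.83 + 10^+0.62) = 0.01374
DIC = [CO2*]/α₀ = 7.680×10^-5 / 0.01374 = 5.589 mmol/kg
CA = (α₁ + 2α₂)·DIC = (0.9290 + 2×0.05728) × 5.589 = 5.83 mmol/kg

CA = 5.83 mmol/kg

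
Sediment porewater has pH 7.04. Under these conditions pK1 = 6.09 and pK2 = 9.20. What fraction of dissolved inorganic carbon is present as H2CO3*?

α₀ = 0.100

α₀ = 1 / (1 + K1/[H⁺] + K1K2/[H⁺]²) = 1 / (1 + 10^+0.95 + 10^-1.21)
   = 1 / (1 + 8.9125 + 0.061660) = 1/9.9742 = 0.1003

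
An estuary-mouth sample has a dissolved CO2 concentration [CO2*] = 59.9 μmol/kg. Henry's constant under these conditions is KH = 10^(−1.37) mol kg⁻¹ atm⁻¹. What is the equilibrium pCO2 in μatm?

pCO2 = 1400 μatm

KH = 10^(−1.37) = 4.266×10^-2 mol kg⁻¹ atm⁻¹
pCO2 = [CO2*]/KH = 59.9×10^-6 / 4.266×10^-2 = 1.40×10^-3 atm = 1400 μatm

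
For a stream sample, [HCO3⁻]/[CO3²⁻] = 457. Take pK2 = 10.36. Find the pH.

pH = 7.70

From K2 = [H⁺][CO3²⁻]/[HCO3⁻]:  pH = pK2 − log₁₀([HCO3⁻]/[CO3²⁻])
log₁₀(457) = +2.660
pH = 10.36 − (+2.660) = 7.70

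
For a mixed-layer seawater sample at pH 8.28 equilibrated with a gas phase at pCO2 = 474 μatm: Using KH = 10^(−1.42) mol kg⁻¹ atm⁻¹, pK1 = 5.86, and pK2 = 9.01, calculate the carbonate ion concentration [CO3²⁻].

[CO2*] = KH · pCO2 = 10^(−1.42) × 474×10^-6 = 1.802×10^-5 mol/kg
α₀ = 1/(1 + K1/[H⁺] + K1K2/[H⁺]²) = 1/(1 + 10^+2.42 + 10^+1.69) = 0.003195
DIC = [CO2*]/α₀ = 1.802×10^-5 / 0.003195 = 5.641 mmol/kg
[CO3²⁻] = α₂·DIC; α₂ = 0.1565, so [CO3²⁻] = 0.1565 × 5.641 = 0.883 mmol/kg

[CO3²⁻] = 0.883 mmol/kg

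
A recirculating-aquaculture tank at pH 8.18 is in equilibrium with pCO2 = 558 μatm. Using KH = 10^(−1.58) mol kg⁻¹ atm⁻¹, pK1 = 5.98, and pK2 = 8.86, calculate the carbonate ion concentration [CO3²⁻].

[CO2*] = KH · pCO2 = 10^(−1.58) × 558×10^-6 = 1.468×10^-5 mol/kg
α₀ = 1/(1 + K1/[H⁺] + K1K2/[H⁺]²) = 1/(1 + 10^+2.20 + 10^+1.52) = 0.005192
DIC = [CO2*]/α₀ = 1.468×10^-5 / 0.005192 = 2.827 mmol/kg
[CO3²⁻] = α₂·DIC; α₂ = 0.1719, so [CO3²⁻] = 0.1719 × 2.827 = 0.486 mmol/kg

[CO3²⁻] = 0.486 mmol/kg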